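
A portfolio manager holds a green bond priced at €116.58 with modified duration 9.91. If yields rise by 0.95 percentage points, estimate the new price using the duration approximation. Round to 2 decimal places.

Duration approximation: ΔP/P ≈ -D_mod · Δy = -9.91 × (+0.0095) = -0.094145.
New price ≈ 116.58 × (1 - 0.094145) = 105.6045759.

€105.60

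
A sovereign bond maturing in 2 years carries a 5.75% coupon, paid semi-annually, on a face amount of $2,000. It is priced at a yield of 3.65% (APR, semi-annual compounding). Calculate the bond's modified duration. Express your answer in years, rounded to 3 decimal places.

1.885 years

Periodic yield y = 0.01825. First find Macaulay duration:
  t   CF        PV=CF/(1+0.01825)^t    t·PV
  1        57.50        56.4694        56.4694
  2        57.50        55.4573       110.9147
  3        57.50        54.4634       163.3901
  4     2,057.50     1,913.9129     7,655.6516
  Σ                  2,080.3030     7,986.4258
P = 2,080.3030; Macaulay duration = 7,986.4258 / 2,080.3030 = 3.83907 half-year periods = 1.91953 years.
Modified duration = D_Mac / (1 + y) = 1.91953 / 1.01825 = 1.88513 years.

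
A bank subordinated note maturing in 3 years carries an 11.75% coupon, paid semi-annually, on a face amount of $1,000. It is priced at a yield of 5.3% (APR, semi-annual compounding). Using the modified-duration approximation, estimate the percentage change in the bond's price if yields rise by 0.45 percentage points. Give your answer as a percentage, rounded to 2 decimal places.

Periodic yield y = 0.0265. Modified duration first:
  t   CF        PV=CF/(1+0.0265)^t    t·PV
  1        58.75        57.2333        57.2333
  2        58.75        55.7558       111.5116
  3        58.75        54.3164       162.9492
  4        58.75        52.9142       211.6567
  5        58.75        51.5482       257.7408
  6     1,058.75       904.9815     5,429.8890
  Σ                  1,176.7493     6,230.9806
P = 1,176.7493; D_Mac = 5.29508 half-year periods = 2.64754 yrs; D_mod = 2.64754/(1+0.0265) = 2.57919 yrs.
ΔP/P ≈ -D_mod · Δy = -2.57919 × (+0.0045) = -0.011606 = -1.1606%.

-1.16%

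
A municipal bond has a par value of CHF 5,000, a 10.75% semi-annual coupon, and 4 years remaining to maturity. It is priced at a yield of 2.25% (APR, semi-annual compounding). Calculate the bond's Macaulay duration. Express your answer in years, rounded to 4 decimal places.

3.4501 years

Periodic yield y = 0.01125. Discount each cash flow and weight by its period:
  t   CF        PV=CF/(1+0.01125)^t    t·PV
  1       268.75       265.7602       265.7602
  2       268.75       262.8037       525.6073
  3       268.75       259.8800       779.6400
  4       268.75       256.9889     1,027.9555
  5       268.75       254.1299     1,270.6496
  6       268.75       251.3028     1,507.8166
  7       268.75       248.5071     1,739.5494
  8     5,268.75     4,817.6951    38,541.5611
  Σ                  6,617.0676    45,658.5398
Price P = Σ PV = 6,617.0676.
Macaulay duration = Σ(t·PV) / P = 45,658.5398 / 6,617.0676 = 6.90012 half-year periods.
In years: 6.90012 / 2 = 3.45006 years.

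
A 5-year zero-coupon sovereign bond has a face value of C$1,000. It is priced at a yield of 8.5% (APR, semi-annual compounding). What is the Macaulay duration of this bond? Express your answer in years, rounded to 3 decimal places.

A zero-coupon bond has a single cash flow at maturity, so its Macaulay duration equals its maturity: 5 years.
(Equivalently: 10 semi-annual periods ÷ 2 = 5 years.)

5.000 years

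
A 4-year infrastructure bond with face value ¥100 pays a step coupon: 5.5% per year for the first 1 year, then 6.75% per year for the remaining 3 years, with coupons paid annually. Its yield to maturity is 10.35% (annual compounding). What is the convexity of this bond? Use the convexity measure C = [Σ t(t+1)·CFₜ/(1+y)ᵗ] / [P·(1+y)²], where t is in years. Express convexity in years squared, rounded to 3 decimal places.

With y = 0.1035:
  t   CF        PV=CF/(1+0.1035)^t    t·PV        t(t+1)·PV
  1         5.50         4.9841         4.9841           9.9683
  2         6.75         5.5432        11.0864          33.2591
  3         6.75         5.0233        15.0698          60.2793
  4       106.75        71.9911       287.9642       1,439.8211
  Σ                     87.5416       319.1045       1,543.3277
P = 87.5416.
Convexity = Σ t(t+1)·PV / [P·(1+y)²] = 1,543.3277 / (87.5416 × 1.217712) = 14.47767.

14.478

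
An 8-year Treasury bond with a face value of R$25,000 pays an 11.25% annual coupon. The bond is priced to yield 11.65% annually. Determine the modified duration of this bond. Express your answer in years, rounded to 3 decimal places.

Periodic yield y = 0.1165. First find Macaulay duration:
  t   CF        PV=CF/(1+0.1165)^t    t·PV
  1     2,812.50     2,519.0327     2,519.0327
  2     2,812.50     2,256.1869     4,512.3738
  3     2,812.50     2,020.7675     6,062.3025
  4     2,812.50     1,809.9127     7,239.6507
  5     2,812.50     1,621.0593     8,105.2964
  6     2,812.50     1,451.9116     8,711.4694
  7     2,812.50     1,300.4134     9,102.8939
  8    27,812.50    11,517.8179    92,142.5434
  Σ                 24,497.1020   138,395.5628
P = 24,497.1020; Macaulay duration = 138,395.5628 / 24,497.1020 = 5.64947 years.
Modified duration = D_Mac / (1 + y) = 5.64947 / 1.1165 = 5.05998 years.

5.060 years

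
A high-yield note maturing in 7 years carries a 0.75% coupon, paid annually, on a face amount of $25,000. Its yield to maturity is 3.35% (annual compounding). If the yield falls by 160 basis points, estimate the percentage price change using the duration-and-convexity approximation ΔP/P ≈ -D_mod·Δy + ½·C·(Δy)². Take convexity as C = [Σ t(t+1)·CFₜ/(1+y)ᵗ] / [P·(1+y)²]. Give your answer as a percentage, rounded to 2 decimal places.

With y = 0.0335:
  t   CF        PV=CF/(1+0.0335)^t    t·PV        t(t+1)·PV
  1       187.50       181.4224       181.4224         362.8447
  2       187.50       175.5417       351.0834       1,053.2502
  3       187.50       169.8517       509.5550       2,038.2201
  4       187.50       164.3461       657.3843       3,286.9216
  5       187.50       159.0189       795.0947       4,770.5683
  6       187.50       153.8645       923.1869       6,462.3084
  7    25,187.50    19,999.1573   139,994.1012   1,119,952.8100
  Σ                 21,003.2026   143,411.8280   1,137,926.9233
P = 21,003.2026; D_Mac = 6.82809 yrs; D_mod = 6.60677 yrs; C = 50.72335.
Duration effect: -6.60677 × (-0.016) = +0.105708
Convexity effect: 0.5 × 50.72335 × (-0.016)² = +0.0064926
ΔP/P ≈ +0.105708 + 0.0064926 = +0.112201 = +11.2201%.

+11.22%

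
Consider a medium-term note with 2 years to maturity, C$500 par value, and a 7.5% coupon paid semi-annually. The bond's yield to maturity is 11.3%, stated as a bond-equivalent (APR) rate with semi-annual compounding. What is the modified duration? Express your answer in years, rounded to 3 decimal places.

Periodic yield y = 0.0565. First find Macaulay duration:
  t   CF        PV=CF/(1+0.0565)^t    t·PV
  1        18.75        17.7473        17.7473
  2        18.75        16.7982        33.5964
  3        18.75        15.8998        47.6995
  4       518.75       416.3706     1,665.4826
  Σ                    466.8159     1,764.5257
P = 466.8159; Macaulay duration = 1,764.5257 / 466.8159 = 3.77992 half-year periods = 1.88996 years.
Modified duration = D_Mac / (1 + y) = 1.88996 / 1.0565 = 1.78889 years.

1.789 years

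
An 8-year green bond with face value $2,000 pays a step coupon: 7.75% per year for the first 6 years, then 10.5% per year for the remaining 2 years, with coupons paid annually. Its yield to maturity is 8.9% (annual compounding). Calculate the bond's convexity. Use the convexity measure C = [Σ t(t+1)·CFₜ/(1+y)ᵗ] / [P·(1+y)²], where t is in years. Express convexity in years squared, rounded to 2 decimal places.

43.06

With y = 0.089:
  t   CF        PV=CF/(1+0.089)^t    t·PV        t(t+1)·PV
  1       155.00       142.3324       142.3324         284.6648
  2       155.00       130.7001       261.4002         784.2006
  3       155.00       120.0185       360.0554       1,440.2215
  4       155.00       110.2098       440.8392       2,204.1958
  5       155.00       101.2027       506.0137       3,036.0824
  6       155.00        92.9318       557.5909       3,903.1362
  7       210.00       115.6176       809.3235       6,474.5884
  8     2,210.00     1,117.2986     8,938.3884      80,445.4957
  Σ                  1,930.3115    12,015.9438      98,572.5855
P = 1,930.3115.
Convexity = Σ t(t+1)·PV / [P·(1+y)²] = 98,572.5855 / (1,930.3115 × 1.185921) = 43.05990.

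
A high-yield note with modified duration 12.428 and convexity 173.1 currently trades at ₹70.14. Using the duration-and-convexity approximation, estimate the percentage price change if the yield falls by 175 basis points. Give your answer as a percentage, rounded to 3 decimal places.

+24.400%

Duration effect: -D_mod·Δy = -12.428 × (-0.0175) = +0.217490
Convexity effect: ½·C·(Δy)² = 0.5 × 173.1 × (-0.0175)² = +0.0265059375
ΔP/P ≈ +0.217490 + 0.0265059375 = +0.2439959375
= +24.39959375%.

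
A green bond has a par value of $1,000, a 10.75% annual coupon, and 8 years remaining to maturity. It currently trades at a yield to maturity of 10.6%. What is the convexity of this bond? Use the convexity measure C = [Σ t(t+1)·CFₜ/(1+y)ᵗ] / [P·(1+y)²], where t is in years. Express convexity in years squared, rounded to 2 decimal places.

37.41

With y = 0.106:
  t   CF        PV=CF/(1+0.106)^t    t·PV        t(t+1)·PV
  1       107.50        97.1971        97.1971         194.3942
  2       107.50        87.8817       175.7633         527.2899
  3       107.50        79.4590       238.3770         953.5080
  4       107.50        71.8436       287.3743       1,436.8716
  5       107.50        64.9580       324.7901       1,948.7408
  6       107.50        58.7324       352.3944       2,466.7605
  7       107.50        53.1034       371.7240       2,973.7921
  8     1,107.50       494.6554     3,957.2429      35,615.1859
  Σ                  1,007.8305     5,804.8631      46,116.5430
P = 1,007.8305.
Convexity = Σ t(t+1)·PV / [P·(1+y)²] = 46,116.5430 / (1,007.8305 × 1.223236) = 37.40752.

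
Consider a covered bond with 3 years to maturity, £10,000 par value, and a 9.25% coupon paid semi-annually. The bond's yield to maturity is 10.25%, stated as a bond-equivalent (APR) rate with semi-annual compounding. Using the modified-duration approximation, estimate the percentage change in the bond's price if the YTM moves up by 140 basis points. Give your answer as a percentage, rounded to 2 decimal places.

Periodic yield y = 0.05125. Modified duration first:
  t   CF        PV=CF/(1+0.05125)^t    t·PV
  1       462.50       439.9524       439.9524
  2       462.50       418.5041       837.0082
  3       462.50       398.1014     1,194.3042
  4       462.50       378.6934     1,514.7735
  5       462.50       360.2315     1,801.1575
  6    10,462.50     7,751.7439    46,510.4636
  Σ                  9,747.2268    52,297.6595
P = 9,747.2268; D_Mac = 5.36539 half-year periods = 2.68269 yrs; D_mod = 2.68269/(1+0.05125) = 2.55191 yrs.
ΔP/P ≈ -D_mod · Δy = -2.55191 × (+0.014) = -0.035727 = -3.5727%.

-3.57%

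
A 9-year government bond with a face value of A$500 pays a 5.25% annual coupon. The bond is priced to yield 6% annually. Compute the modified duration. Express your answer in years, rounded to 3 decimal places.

Periodic yield y = 0.06. First find Macaulay duration:
  t   CF        PV=CF/(1+0.06)^t    t·PV
  1        26.25        24.7642        24.7642
  2        26.25        23.3624        46.7248
  3        26.25        22.0400        66.1200
  4        26.25        20.7925        83.1698
  5        26.25        19.6155        98.0776
  6        26.25        18.5052       111.0313
  7        26.25        17.4577       122.2042
  8        26.25        16.4696       131.7566
  9       526.25       311.4866     2,803.3791
  Σ                    474.4937     3,487.2277
P = 474.4937; Macaulay duration = 3,487.2277 / 474.4937 = 7.34937 years.
Modified duration = D_Mac / (1 + y) = 7.34937 / 1.06 = 6.93336 years.

6.933 years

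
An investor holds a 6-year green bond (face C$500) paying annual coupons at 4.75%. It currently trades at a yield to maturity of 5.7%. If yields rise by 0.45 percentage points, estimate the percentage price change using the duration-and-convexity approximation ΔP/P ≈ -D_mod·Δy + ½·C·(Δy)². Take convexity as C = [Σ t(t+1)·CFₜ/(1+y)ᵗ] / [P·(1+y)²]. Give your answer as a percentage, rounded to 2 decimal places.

-2.24%

With y = 0.057:
  t   CF        PV=CF/(1+0.057)^t    t·PV        t(t+1)·PV
  1        23.75        22.4693        22.4693          44.9385
  2        23.75        21.2576        42.5151         127.5454
  3        23.75        20.1112        60.3337         241.3348
  4        23.75        19.0267        76.1068         380.5342
  5        23.75        18.0007        90.0034         540.0201
  6       523.75       375.5555     2,253.3329      15,773.3305
  Σ                    476.4209     2,544.7612      17,107.7035
P = 476.4209; D_Mac = 5.34141 yrs; D_mod = 5.05337 yrs; C = 32.14037.
Duration effect: -5.05337 × (+0.0045) = -0.022740
Convexity effect: 0.5 × 32.14037 × (0.0045)² = +0.0003254
ΔP/P ≈ -0.022740 + 0.0003254 = -0.022415 = -2.2415%.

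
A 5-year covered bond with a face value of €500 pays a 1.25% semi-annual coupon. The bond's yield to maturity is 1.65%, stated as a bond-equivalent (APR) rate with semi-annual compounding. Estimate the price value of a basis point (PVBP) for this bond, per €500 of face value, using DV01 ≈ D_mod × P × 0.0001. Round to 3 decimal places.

Periodic yield y = 0.00825.
  t   CF        PV=CF/(1+0.00825)^t    t·PV
  1        3.125         3.0994         3.0994
  2        3.125         3.0741         6.1481
  3        3.125         3.0489         9.1467
  4        3.125         3.0240        12.0959
  5        3.125         2.9992        14.9961
  6        3.125         2.9747        17.8481
  7        3.125         2.9503        20.6524
  8        3.125         2.9262        23.4096
  9        3.125         2.9023        26.1203
  10     503.125       463.4401     4,634.4008
  Σ                    490.4392     4,767.9175
P = 490.4392; D_Mac = 9.72173 half-year periods = 4.86087 yrs; D_mod = 4.82109 yrs.
DV01 ≈ 4.82109 × 490.4392 × 0.0001 = 0.236445.

€0.236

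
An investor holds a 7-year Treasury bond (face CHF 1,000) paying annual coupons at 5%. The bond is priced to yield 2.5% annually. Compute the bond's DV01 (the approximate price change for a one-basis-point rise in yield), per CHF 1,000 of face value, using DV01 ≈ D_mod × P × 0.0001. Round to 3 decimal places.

CHF 0.695

Periodic yield y = 0.025.
  t   CF        PV=CF/(1+0.025)^t    t·PV
  1        50.00        48.7805        48.7805
  2        50.00        47.5907        95.1814
  3        50.00        46.4300       139.2899
  4        50.00        45.2975       181.1901
  5        50.00        44.1927       220.9636
  6        50.00        43.1148       258.6891
  7     1,050.00       883.3285     6,183.2995
  Σ                  1,158.7348     7,127.3941
P = 1,158.7348; D_Mac = 6.15101 yrs; D_mod = 6.00099 yrs.
DV01 ≈ 6.00099 × 1,158.7348 × 0.0001 = 0.695356.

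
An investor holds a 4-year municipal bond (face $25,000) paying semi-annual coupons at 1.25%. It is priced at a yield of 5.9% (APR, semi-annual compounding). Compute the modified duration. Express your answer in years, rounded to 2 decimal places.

3.79 years

Periodic yield y = 0.0295. First find Macaulay duration:
  t   CF        PV=CF/(1+0.0295)^t    t·PV
  1       156.25       151.7727       151.7727
  2       156.25       147.4237       294.8474
  3       156.25       143.1993       429.5980
  4       156.25       139.0960       556.3840
  5       156.25       135.1102       675.5512
  6       156.25       131.2387       787.4322
  7       156.25       127.4781       892.3467
  8    25,156.25    19,935.8655   159,486.9238
  Σ                 20,911.1842   163,274.8560
P = 20,911.1842; Macaulay duration = 163,274.8560 / 20,911.1842 = 7.80802 half-year periods = 3.90401 years.
Modified duration = D_Mac / (1 + y) = 3.90401 / 1.0295 = 3.79214 years.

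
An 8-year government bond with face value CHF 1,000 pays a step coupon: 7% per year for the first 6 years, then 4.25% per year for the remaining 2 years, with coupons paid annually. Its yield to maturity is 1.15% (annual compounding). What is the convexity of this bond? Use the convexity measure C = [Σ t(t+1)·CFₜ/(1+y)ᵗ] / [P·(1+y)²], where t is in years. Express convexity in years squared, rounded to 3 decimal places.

54.767

With y = 0.0115:
  t   CF        PV=CF/(1+0.0115)^t    t·PV        t(t+1)·PV
  1        70.00        69.2042        69.2042         138.4083
  2        70.00        68.4174       136.8347         410.5041
  3        70.00        67.6395       202.9185         811.6740
  4        70.00        66.8705       267.4820       1,337.4098
  5        70.00        66.1102       330.5511       1,983.3066
  6        70.00        65.3586       392.1516       2,745.0611
  7        42.50        39.2309       274.6160       2,196.9276
  8     1,042.50       951.3689     7,610.9515      68,498.5634
  Σ                  1,394.2001     9,284.7094      78,121.8548
P = 1,394.2001.
Convexity = Σ t(t+1)·PV / [P·(1+y)²] = 78,121.8548 / (1,394.2001 × 1.023132) = 54.76659.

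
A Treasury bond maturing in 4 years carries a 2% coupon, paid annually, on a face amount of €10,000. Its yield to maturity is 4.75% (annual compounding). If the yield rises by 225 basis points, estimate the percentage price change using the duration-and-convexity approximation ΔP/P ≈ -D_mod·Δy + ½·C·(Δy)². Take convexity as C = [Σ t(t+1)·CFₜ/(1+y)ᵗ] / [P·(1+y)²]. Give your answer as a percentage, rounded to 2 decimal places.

-7.88%

With y = 0.0475:
  t   CF        PV=CF/(1+0.0475)^t    t·PV        t(t+1)·PV
  1       200.00       190.9308       190.9308         381.8616
  2       200.00       182.2728       364.5457       1,093.6370
  3       200.00       174.0075       522.0224       2,088.0897
  4    10,200.00     8,471.9629    33,887.8516     169,439.2580
  Σ                  9,019.1740    34,965.3505     173,002.8462
P = 9,019.1740; D_Mac = 3.87678 yrs; D_mod = 3.70098 yrs; C = 17.48149.
Duration effect: -3.70098 × (+0.0225) = -0.083272
Convexity effect: 0.5 × 17.48149 × (0.0225)² = +0.0044250
ΔP/P ≈ -0.083272 + 0.0044250 = -0.078847 = -7.8847%.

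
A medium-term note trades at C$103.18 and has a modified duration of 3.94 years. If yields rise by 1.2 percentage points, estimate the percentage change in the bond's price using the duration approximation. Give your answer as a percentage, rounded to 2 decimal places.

Duration approximation: ΔP/P ≈ -D_mod · Δy = -3.94 × (+0.012) = -0.047280.
As a percentage: -4.7280%.

-4.73%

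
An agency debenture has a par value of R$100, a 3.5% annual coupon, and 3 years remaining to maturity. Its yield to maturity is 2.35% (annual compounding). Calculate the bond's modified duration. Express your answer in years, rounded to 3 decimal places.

2.835 years

Periodic yield y = 0.0235. First find Macaulay duration:
  t   CF        PV=CF/(1+0.0235)^t    t·PV
  1         3.50         3.4196         3.4196
  2         3.50         3.3411         6.6822
  3       103.50        96.5332       289.5997
  Σ                    103.2940       299.7016
P = 103.2940; Macaulay duration = 299.7016 / 103.2940 = 2.90144 years.
Modified duration = D_Mac / (1 + y) = 2.90144 / 1.0235 = 2.83482 years.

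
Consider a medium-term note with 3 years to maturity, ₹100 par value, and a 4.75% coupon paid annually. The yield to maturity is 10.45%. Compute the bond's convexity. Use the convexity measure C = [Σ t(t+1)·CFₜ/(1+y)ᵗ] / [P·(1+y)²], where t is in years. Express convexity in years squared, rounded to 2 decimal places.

With y = 0.1045:
  t   CF        PV=CF/(1+0.1045)^t    t·PV        t(t+1)·PV
  1         4.75         4.3006         4.3006           8.6012
  2         4.75         3.8937         7.7874          23.3622
  3       104.75        77.7422       233.2266         932.9065
  Σ                     85.9365       245.3146         964.8699
P = 85.9365.
Convexity = Σ t(t+1)·PV / [P·(1+y)²] = 964.8699 / (85.9365 × 1.219920) = 9.20364.

9.20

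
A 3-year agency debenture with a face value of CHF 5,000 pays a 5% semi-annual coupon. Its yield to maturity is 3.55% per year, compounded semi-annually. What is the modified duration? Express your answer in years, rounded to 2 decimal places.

2.78 years

Periodic yield y = 0.01775. First find Macaulay duration:
  t   CF        PV=CF/(1+0.01775)^t    t·PV
  1       125.00       122.8199       122.8199
  2       125.00       120.6779       241.3558
  3       125.00       118.5732       355.7197
  4       125.00       116.5053       466.0211
  5       125.00       114.4734       572.3668
  6     5,125.00     4,611.5530    27,669.3179
  Σ                  5,204.6027    29,427.6013
P = 5,204.6027; Macaulay duration = 29,427.6013 / 5,204.6027 = 5.65415 half-year periods = 2.82707 years.
Modified duration = D_Mac / (1 + y) = 2.82707 / 1.01775 = 2.77777 years.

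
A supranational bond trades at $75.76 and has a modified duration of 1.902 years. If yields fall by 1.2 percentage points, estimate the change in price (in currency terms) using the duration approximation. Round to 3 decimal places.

+$1.729

Duration approximation: ΔP/P ≈ -D_mod · Δy = -1.902 × (-0.012) = +0.022824.
ΔP ≈ 75.76 × (+0.022824) = +1.72914624.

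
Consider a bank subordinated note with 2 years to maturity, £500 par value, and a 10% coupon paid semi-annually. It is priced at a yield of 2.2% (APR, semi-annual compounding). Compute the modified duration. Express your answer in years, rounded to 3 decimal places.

1.852 years

Periodic yield y = 0.011. First find Macaulay duration:
  t   CF        PV=CF/(1+0.011)^t    t·PV
  1        25.00        24.7280        24.7280
  2        25.00        24.4589        48.9179
  3        25.00        24.1928        72.5785
  4       525.00       502.5215     2,010.0862
  Σ                    575.9013     2,156.3105
P = 575.9013; Macaulay duration = 2,156.3105 / 575.9013 = 3.74424 half-year periods = 1.87212 years.
Modified duration = D_Mac / (1 + y) = 1.87212 / 1.011 = 1.85175 years.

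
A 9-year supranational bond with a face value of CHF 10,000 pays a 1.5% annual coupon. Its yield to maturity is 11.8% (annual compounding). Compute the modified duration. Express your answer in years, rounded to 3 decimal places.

Periodic yield y = 0.118. First find Macaulay duration:
  t   CF        PV=CF/(1+0.118)^t    t·PV
  1       150.00       134.1682       134.1682
  2       150.00       120.0073       240.0146
  3       150.00       107.3411       322.0232
  4       150.00        96.0117       384.0467
  5       150.00        85.8781       429.3903
  6       150.00        76.8140       460.8841
  7       150.00        68.7066       480.9464
  8       150.00        61.4549       491.6396
  9    10,150.00     3,719.5449    33,475.9045
  Σ                  4,469.9268    36,419.0174
P = 4,469.9268; Macaulay duration = 36,419.0174 / 4,469.9268 = 8.14756 years.
Modified duration = D_Mac / (1 + y) = 8.14756 / 1.118 = 7.28762 years.

7.288 years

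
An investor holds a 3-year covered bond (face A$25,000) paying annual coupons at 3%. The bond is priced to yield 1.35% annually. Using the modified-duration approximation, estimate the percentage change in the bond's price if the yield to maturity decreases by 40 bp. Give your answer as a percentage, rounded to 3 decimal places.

Periodic yield y = 0.0135. Modified duration first:
  t   CF        PV=CF/(1+0.0135)^t    t·PV
  1       750.00       740.0099       740.0099
  2       750.00       730.1528     1,460.3056
  3    25,750.00    24,734.6617    74,203.9850
  Σ                 26,204.8243    76,404.3005
P = 26,204.8243; D_Mac = 2.91566 yrs; D_mod = 2.91566/(1+0.0135) = 2.87682 yrs.
ΔP/P ≈ -D_mod · Δy = -2.87682 × (-0.004) = +0.011507 = +1.1507%.

+1.151%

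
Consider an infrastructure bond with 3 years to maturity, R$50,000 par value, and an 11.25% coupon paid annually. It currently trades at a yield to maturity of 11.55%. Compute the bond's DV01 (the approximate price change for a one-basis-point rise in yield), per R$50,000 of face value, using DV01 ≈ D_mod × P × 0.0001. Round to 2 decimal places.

R$12.04

Periodic yield y = 0.1155.
  t   CF        PV=CF/(1+0.1155)^t    t·PV
  1     5,625.00     5,042.5818     5,042.5818
  2     5,625.00     4,520.4678     9,040.9355
  3    55,625.00    40,073.8714   120,221.6142
  Σ                 49,636.9210   134,305.1315
P = 49,636.9210; D_Mac = 2.70575 yrs; D_mod = 2.42559 yrs.
DV01 ≈ 2.42559 × 49,636.9210 × 0.0001 = 12.039904.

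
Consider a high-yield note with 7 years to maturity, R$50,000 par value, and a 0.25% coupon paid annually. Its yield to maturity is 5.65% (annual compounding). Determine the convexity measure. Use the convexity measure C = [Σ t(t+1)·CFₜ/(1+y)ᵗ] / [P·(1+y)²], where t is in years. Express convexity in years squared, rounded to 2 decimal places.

With y = 0.0565:
  t   CF        PV=CF/(1+0.0565)^t    t·PV        t(t+1)·PV
  1       125.00       118.3152       118.3152         236.6304
  2       125.00       111.9879       223.9758         671.9273
  3       125.00       105.9989       317.9968       1,271.9872
  4       125.00       100.3303       401.3211       2,006.6055
  5       125.00        94.9648       474.8238       2,848.9430
  6       125.00        89.8862       539.3172       3,775.2203
  7    50,125.00    34,116.7675   238,817.3725   1,910,538.9802
  Σ                 34,738.2507   240,893.1224   1,921,350.2939
P = 34,738.2507.
Convexity = Σ t(t+1)·PV / [P·(1+y)²] = 1,921,350.2939 / (34,738.2507 × 1.116192) = 49.55182.

49.55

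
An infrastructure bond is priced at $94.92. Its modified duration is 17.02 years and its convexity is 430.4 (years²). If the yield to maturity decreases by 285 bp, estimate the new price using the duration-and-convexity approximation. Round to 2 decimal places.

Duration effect: -D_mod·Δy = -17.02 × (-0.0285) = +0.485070
Convexity effect: ½·C·(Δy)² = 0.5 × 430.4 × (-0.0285)² = +0.1747962
ΔP/P ≈ +0.485070 + 0.1747962 = +0.6598662
New price ≈ 94.92 × (1 + 0.6598662) = 157.554499704.

$157.55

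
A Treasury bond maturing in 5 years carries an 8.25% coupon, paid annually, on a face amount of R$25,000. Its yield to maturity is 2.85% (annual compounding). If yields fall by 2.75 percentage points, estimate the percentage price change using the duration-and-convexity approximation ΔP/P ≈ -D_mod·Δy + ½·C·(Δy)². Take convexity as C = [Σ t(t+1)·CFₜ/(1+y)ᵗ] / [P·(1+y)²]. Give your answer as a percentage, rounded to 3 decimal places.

With y = 0.0285:
  t   CF        PV=CF/(1+0.0285)^t    t·PV        t(t+1)·PV
  1     2,062.50     2,005.3476     2,005.3476       4,010.6952
  2     2,062.50     1,949.7789     3,899.5578      11,698.6734
  3     2,062.50     1,895.7500     5,687.2501      22,749.0002
  4     2,062.50     1,843.2183     7,372.8732      36,864.3660
  5    27,062.50    23,515.0785   117,575.3927     705,452.3561
  Σ                 31,209.1733   136,540.4213     780,775.0908
P = 31,209.1733; D_Mac = 4.37501 yrs; D_mod = 4.25378 yrs; C = 23.65021.
Duration effect: -4.25378 × (-0.0275) = +0.116979
Convexity effect: 0.5 × 23.65021 × (-0.0275)² = +0.0089427
ΔP/P ≈ +0.116979 + 0.0089427 = +0.125922 = +12.5922%.

+12.592%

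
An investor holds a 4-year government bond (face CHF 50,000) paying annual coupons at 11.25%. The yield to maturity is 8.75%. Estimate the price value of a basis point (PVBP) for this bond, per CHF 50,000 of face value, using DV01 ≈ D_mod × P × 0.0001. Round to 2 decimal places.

Periodic yield y = 0.0875.
  t   CF        PV=CF/(1+0.0875)^t    t·PV
  1     5,625.00     5,172.4138     5,172.4138
  2     5,625.00     4,756.2426     9,512.4851
  3     5,625.00     4,373.5564    13,120.6692
  4    55,625.00    39,769.7592   159,079.0368
  Σ                 54,071.9720   186,884.6049
P = 54,071.9720; D_Mac = 3.45622 yrs; D_mod = 3.17813 yrs.
DV01 ≈ 3.17813 × 54,071.9720 × 0.0001 = 17.184791.

CHF 17.18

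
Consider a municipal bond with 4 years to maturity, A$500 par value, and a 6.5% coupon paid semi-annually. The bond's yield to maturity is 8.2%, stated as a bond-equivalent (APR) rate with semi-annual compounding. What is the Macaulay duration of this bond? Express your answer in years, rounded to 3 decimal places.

Periodic yield y = 0.041. Discount each cash flow and weight by its period:
  t   CF        PV=CF/(1+0.041)^t    t·PV
  1        16.25        15.6100        15.6100
  2        16.25        14.9952        29.9904
  3        16.25        14.4046        43.2138
  4        16.25        13.8373        55.3491
  5        16.25        13.2923        66.4614
  6        16.25        12.7688        76.6126
  7        16.25        12.2659        85.8611
  8       516.25       374.3297     2,994.6372
  Σ                    471.5036     3,367.7356
Price P = Σ PV = 471.5036.
Macaulay duration = Σ(t·PV) / P = 3,367.7356 / 471.5036 = 7.14254 half-year periods.
In years: 7.14254 / 2 = 3.57127 years.

3.571 years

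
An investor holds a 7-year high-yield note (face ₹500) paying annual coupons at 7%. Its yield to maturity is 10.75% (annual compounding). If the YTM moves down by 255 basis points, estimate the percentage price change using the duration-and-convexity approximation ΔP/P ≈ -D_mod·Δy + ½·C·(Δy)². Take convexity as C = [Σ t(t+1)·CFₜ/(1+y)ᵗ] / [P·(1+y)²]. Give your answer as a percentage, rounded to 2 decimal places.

With y = 0.1075:
  t   CF        PV=CF/(1+0.1075)^t    t·PV        t(t+1)·PV
  1        35.00        31.6027        31.6027          63.2054
  2        35.00        28.5352        57.0704         171.2111
  3        35.00        25.7654        77.2962         309.1848
  4        35.00        23.2645        93.0579         465.2893
  5        35.00        21.0063       105.0315         630.1887
  6        35.00        18.9673       113.8038         796.6268
  7       535.00       261.7867     1,832.5071      14,660.0572
  Σ                    410.9281     2,310.3696      17,095.7633
P = 410.9281; D_Mac = 5.62232 yrs; D_mod = 5.07659 yrs; C = 33.91839.
Duration effect: -5.07659 × (-0.0255) = +0.129453
Convexity effect: 0.5 × 33.91839 × (-0.0255)² = +0.0110277
ΔP/P ≈ +0.129453 + 0.0110277 = +0.140481 = +14.0481%.

+14.05%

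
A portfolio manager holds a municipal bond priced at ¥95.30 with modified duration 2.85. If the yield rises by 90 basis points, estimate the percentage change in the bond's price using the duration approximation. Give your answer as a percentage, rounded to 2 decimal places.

Duration approximation: ΔP/P ≈ -D_mod · Δy = -2.85 × (+0.009) = -0.025650.
As a percentage: -2.5650%.

-2.57%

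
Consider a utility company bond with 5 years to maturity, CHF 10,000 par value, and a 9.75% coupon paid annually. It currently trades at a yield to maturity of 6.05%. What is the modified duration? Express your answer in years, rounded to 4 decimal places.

4.0062 years

Periodic yield y = 0.0605. First find Macaulay duration:
  t   CF        PV=CF/(1+0.0605)^t    t·PV
  1       975.00       919.3777       919.3777
  2       975.00       866.9285     1,733.8570
  3       975.00       817.4715     2,452.4144
  4       975.00       770.8359     3,083.3435
  5    10,975.00     8,181.8434    40,909.2172
  Σ                 11,556.4569    49,098.2097
P = 11,556.4569; Macaulay duration = 49,098.2097 / 11,556.4569 = 4.24855 years.
Modified duration = D_Mac / (1 + y) = 4.24855 / 1.0605 = 4.00618 years.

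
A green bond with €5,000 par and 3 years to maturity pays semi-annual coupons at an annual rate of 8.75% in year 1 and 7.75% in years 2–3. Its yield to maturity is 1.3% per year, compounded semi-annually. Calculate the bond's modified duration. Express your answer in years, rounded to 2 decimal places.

Periodic yield y = 0.0065. First find Macaulay duration:
  t   CF        PV=CF/(1+0.0065)^t    t·PV
  1       218.75       217.3373       217.3373
  2       218.75       215.9337       431.8675
  3       193.75       190.0205       570.0614
  4       193.75       188.7933       755.1732
  5       193.75       187.5741       937.8704
  6     5,193.75     4,995.7232    29,974.3391
  Σ                  5,995.3821    32,886.6489
P = 5,995.3821; Macaulay duration = 32,886.6489 / 5,995.3821 = 5.48533 half-year periods = 2.74266 years.
Modified duration = D_Mac / (1 + y) = 2.74266 / 1.0065 = 2.72495 years.

2.72 years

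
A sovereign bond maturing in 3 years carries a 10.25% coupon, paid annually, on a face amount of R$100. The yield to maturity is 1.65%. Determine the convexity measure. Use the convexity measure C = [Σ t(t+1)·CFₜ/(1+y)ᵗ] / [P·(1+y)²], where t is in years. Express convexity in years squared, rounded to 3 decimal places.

10.372

With y = 0.0165:
  t   CF        PV=CF/(1+0.0165)^t    t·PV        t(t+1)·PV
  1        10.25        10.0836        10.0836          20.1672
  2        10.25         9.9199        19.8399          59.5196
  3       110.25       104.9679       314.9037       1,259.6146
  Σ                    124.9714       344.8272       1,339.3015
P = 124.9714.
Convexity = Σ t(t+1)·PV / [P·(1+y)²] = 1,339.3015 / (124.9714 × 1.033272) = 10.37177.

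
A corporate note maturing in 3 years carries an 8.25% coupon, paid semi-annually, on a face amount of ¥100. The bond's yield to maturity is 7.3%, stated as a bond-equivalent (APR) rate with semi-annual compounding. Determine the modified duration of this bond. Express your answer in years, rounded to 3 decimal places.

2.626 years

Periodic yield y = 0.0365. First find Macaulay duration:
  t   CF        PV=CF/(1+0.0365)^t    t·PV
  1        4.125         3.9797         3.9797
  2        4.125         3.8396         7.6792
  3        4.125         3.7044        11.1132
  4        4.125         3.5739        14.2957
  5        4.125         3.4481        17.2404
  6      104.125        83.9729       503.8374
  Σ                    102.5186       558.1457
P = 102.5186; Macaulay duration = 558.1457 / 102.5186 = 5.44433 half-year periods = 2.72217 years.
Modified duration = D_Mac / (1 + y) = 2.72217 / 1.0365 = 2.62631 years.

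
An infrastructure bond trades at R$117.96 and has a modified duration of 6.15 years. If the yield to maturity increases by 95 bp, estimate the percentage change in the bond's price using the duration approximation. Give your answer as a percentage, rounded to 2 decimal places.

Duration approximation: ΔP/P ≈ -D_mod · Δy = -6.15 × (+0.0095) = -0.058425.
As a percentage: -5.8425%.

-5.84%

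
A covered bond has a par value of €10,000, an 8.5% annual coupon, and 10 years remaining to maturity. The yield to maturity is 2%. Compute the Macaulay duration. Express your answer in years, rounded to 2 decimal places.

Periodic yield y = 0.02. Discount each cash flow and weight by its year:
  t   CF        PV=CF/(1+0.02)^t    t·PV
  1       850.00       833.3333       833.3333
  2       850.00       816.9935     1,633.9869
  3       850.00       800.9740     2,402.9220
  4       850.00       785.2686     3,141.0744
  5       850.00       769.8712     3,849.3559
  6       850.00       754.7757     4,528.6540
  7       850.00       739.9762     5,179.8331
  8       850.00       725.4668     5,803.7345
  9       850.00       711.2420     6,401.1778
  10   10,850.00     8,900.7791    89,007.7905
  Σ                 15,838.6803   122,781.8626
Price P = Σ PV = 15,838.6803.
Macaulay duration = Σ(t·PV) / P = 122,781.8626 / 15,838.6803 = 7.75203 years.

7.75 years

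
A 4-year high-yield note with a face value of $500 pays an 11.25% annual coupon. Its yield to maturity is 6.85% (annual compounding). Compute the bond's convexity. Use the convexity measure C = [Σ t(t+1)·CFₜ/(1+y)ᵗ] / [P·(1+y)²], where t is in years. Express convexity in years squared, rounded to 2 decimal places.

With y = 0.0685:
  t   CF        PV=CF/(1+0.0685)^t    t·PV        t(t+1)·PV
  1        56.25        52.6439        52.6439         105.2878
  2        56.25        49.2690        98.5379         295.6138
  3        56.25        46.1104       138.3312         553.3249
  4       556.25       426.7484     1,706.9937       8,534.9683
  Σ                    574.7717     1,996.5067       9,489.1948
P = 574.7717.
Convexity = Σ t(t+1)·PV / [P·(1+y)²] = 9,489.1948 / (574.7717 × 1.141692) = 14.46055.

14.46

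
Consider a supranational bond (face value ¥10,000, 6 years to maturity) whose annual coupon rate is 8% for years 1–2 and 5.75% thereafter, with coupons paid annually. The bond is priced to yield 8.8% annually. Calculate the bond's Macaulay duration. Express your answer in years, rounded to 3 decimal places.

Periodic yield y = 0.088. Discount each cash flow and weight by its year:
  t   CF        PV=CF/(1+0.088)^t    t·PV
  1       800.00       735.2941       735.2941
  2       800.00       675.8218     1,351.6436
  3       575.00       446.4586     1,339.3757
  4       575.00       410.3479     1,641.3918
  5       575.00       377.1580     1,885.7902
  6    10,575.00     6,375.3936    38,252.3618
  Σ                  9,020.4741    45,205.8571
Price P = Σ PV = 9,020.4741.
Macaulay duration = Σ(t·PV) / P = 45,205.8571 / 9,020.4741 = 5.01147 years.

5.011 years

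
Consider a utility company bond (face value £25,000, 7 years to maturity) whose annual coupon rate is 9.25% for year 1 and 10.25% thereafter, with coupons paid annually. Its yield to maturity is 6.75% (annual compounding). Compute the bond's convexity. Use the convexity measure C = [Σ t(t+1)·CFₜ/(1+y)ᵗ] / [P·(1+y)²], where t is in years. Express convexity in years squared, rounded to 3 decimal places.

35.307

With y = 0.0675:
  t   CF        PV=CF/(1+0.0675)^t    t·PV        t(t+1)·PV
  1     2,312.50     2,166.2763     2,166.2763       4,332.5527
  2     2,562.50     2,248.6823     4,497.3647      13,492.0940
  3     2,562.50     2,106.4940     6,319.4819      25,277.9278
  4     2,562.50     1,973.2965     7,893.1859      39,465.9294
  5     2,562.50     1,848.5213     9,242.6064      55,455.6385
  6     2,562.50     1,731.6359    10,389.8152      72,728.7063
  7    27,562.50    17,447.9103   122,135.3724     977,082.9792
  Σ                 29,522.8166   162,644.1028   1,187,835.8279
P = 29,522.8166.
Convexity = Σ t(t+1)·PV / [P·(1+y)²] = 1,187,835.8279 / (29,522.8166 × 1.139556) = 35.30717.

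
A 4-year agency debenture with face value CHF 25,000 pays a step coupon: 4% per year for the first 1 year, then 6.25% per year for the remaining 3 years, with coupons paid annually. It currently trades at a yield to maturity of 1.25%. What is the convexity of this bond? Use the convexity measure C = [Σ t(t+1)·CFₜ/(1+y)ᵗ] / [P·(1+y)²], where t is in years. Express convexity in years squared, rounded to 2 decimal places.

With y = 0.0125:
  t   CF        PV=CF/(1+0.0125)^t    t·PV        t(t+1)·PV
  1     1,000.00       987.6543       987.6543       1,975.3086
  2     1,562.50     1,524.1579     3,048.3158       9,144.9474
  3     1,562.50     1,505.3411     4,516.0234      18,064.0937
  4    26,562.50    25,274.8636   101,099.4542     505,497.2712
  Σ                 29,292.0169   109,651.4478     534,681.6209
P = 29,292.0169.
Convexity = Σ t(t+1)·PV / [P·(1+y)²] = 534,681.6209 / (29,292.0169 × 1.025156) = 17.80557.

17.81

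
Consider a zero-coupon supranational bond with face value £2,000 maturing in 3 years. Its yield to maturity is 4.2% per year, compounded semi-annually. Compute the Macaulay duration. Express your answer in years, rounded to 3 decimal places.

A zero-coupon bond has a single cash flow at maturity, so its Macaulay duration equals its maturity: 3 years.
(Equivalently: 6 semi-annual periods ÷ 2 = 3 years.)

3.000 years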